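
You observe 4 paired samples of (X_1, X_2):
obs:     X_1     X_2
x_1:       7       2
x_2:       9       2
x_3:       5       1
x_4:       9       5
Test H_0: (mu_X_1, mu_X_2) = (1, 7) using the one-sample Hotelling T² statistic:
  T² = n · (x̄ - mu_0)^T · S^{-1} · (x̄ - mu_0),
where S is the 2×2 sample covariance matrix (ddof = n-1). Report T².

Step 1 — sample mean vector:
  mean(X_1) = (7 + 9 + 5 + 9) / 4 = 30/4 = 7.5
  mean(X_2) = (2 + 2 + 1 + 5) / 4 = 10/4 = 2.5
  x̄ = (7.5, 2.5),  deviation x̄ - mu_0 = (7.5, 2.5) - (1, 7) = (6.5, -4.5).

Step 2 — sample covariance matrix, S[i,j] = (1/(n-1)) · Σ_k (x_{k,i} - mean_i) · (x_{k,j} - mean_j), divisor n-1 = 3:
  S[X_1,X_1] = ((-0.5)·(-0.5) + (1.5)·(1.5) + (-2.5)·(-2.5) + (1.5)·(1.5)) / 3 = 11/3 = 3.6667
  S[X_1,X_2] = ((-0.5)·(-0.5) + (1.5)·(-0.5) + (-2.5)·(-1.5) + (1.5)·(2.5)) / 3 = 7/3 = 2.3333
  S[X_2,X_2] = ((-0.5)·(-0.5) + (-0.5)·(-0.5) + (-1.5)·(-1.5) + (2.5)·(2.5)) / 3 = 9/3 = 3
  S = [[3.6667, 2.3333],
 [2.3333, 3]].

Step 3 — invert S. det(S) = 3.6667·3 - (2.3333)² = 5.5556.
  S^{-1} = (1/det) · [[d, -b], [-b, a]] = [[0.54, -0.42],
 [-0.42, 0.66]].

Step 4 — quadratic form (x̄ - mu_0)^T · S^{-1} · (x̄ - mu_0):
  S^{-1} · (x̄ - mu_0) = (5.4, -5.7),
  (x̄ - mu_0)^T · [...] = (6.5)·(5.4) + (-4.5)·(-5.7) = 60.75.

Step 5 — scale by n: T² = 4 · 60.75 = 243.

T² ≈ 243


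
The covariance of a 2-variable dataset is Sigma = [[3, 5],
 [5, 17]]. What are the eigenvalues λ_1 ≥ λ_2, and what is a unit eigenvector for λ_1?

Step 1 — characteristic polynomial of 2×2 Sigma:
  det(Sigma - λI) = λ² - trace · λ + det = 0.
  trace = 3 + 17 = 20, det = 3·17 - (5)² = 26.
Step 2 — discriminant:
  Δ = trace² - 4·det = 400 - 104 = 296.
Step 3 — eigenvalues:
  λ = (trace ± √Δ)/2 = (20 ± 17.2047)/2,
  λ_1 = 18.6023,  λ_2 = 1.3977.

Step 4 — unit eigenvector for λ_1: solve (Sigma - λ_1 I)v = 0. First row:
  (3 - 18.6023)·v_x + (5)·v_y = 0, i.e. (-15.6023)·v_x + (5)·v_y = 0,
  so v ∝ (b, λ_1 - a) = (5, 15.6023) = u.
  ||u|| = √((5)² + (15.6023)²) = √(268.4326) ≈ 16.3839,
  v_1 = u/||u|| ≈ (0.3052, 0.9523) (||v_1|| = 1).

λ_1 = 18.6023,  λ_2 = 1.3977;  v_1 ≈ (0.3052, 0.9523)


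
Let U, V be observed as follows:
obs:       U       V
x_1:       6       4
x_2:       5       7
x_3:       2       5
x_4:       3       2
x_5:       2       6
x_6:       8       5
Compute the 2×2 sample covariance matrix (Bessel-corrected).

Step 1 — column means:
  mean(U) = (6 + 5 + 2 + 3 + 2 + 8) / 6 = 26/6 = 4.3333
  mean(V) = (4 + 7 + 5 + 2 + 6 + 5) / 6 = 29/6 = 4.8333

Step 2 — sample covariance S[i,j] = (1/(n-1)) · Σ_k (x_{k,i} - mean_i) · (x_{k,j} - mean_j), with n-1 = 5.
  S[U,U] = ((1.6667)·(1.6667) + (0.6667)·(0.6667) + (-2.3333)·(-2.3333) + (-1.3333)·(-1.3333) + (-2.3333)·(-2.3333) + (3.6667)·(3.6667)) / 5 = 29.3333/5 = 5.8667
  S[U,V] = ((1.6667)·(-0.8333) + (0.6667)·(2.1667) + (-2.3333)·(0.1667) + (-1.3333)·(-2.8333) + (-2.3333)·(1.1667) + (3.6667)·(0.1667)) / 5 = 1.3333/5 = 0.2667
  S[V,V] = ((-0.8333)·(-0.8333) + (2.1667)·(2.1667) + (0.1667)·(0.1667) + (-2.8333)·(-2.8333) + (1.1667)·(1.1667) + (0.1667)·(0.1667)) / 5 = 14.8333/5 = 2.9667

S is symmetric (S[j,i] = S[i,j]). Assembling:

S = [[5.8667, 0.2667],
 [0.2667, 2.9667]]


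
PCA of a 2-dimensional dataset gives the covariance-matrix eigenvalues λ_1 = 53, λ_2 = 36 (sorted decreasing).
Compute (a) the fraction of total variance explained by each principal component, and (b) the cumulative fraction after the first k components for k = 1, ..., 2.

Step 1 — total variance = trace(Sigma) = Σ λ_i = 53 + 36 = 89.

Step 2 — fraction explained by component i = λ_i / Σ λ:
  PC1: 53/89 = 0.5955
  PC2: 36/89 = 0.4045

Step 3 — cumulative fraction after k components = (λ_1 + ... + λ_k) / Σ λ:
  k = 1: 53/89 = 0.5955
  k = 2: (53 + 36)/89 = 89/89 = 1

Summary (fraction, with percent):

explained: PC1 0.5955 (59.55%), PC2 0.4045 (40.45%);  cumulative: 0.5955, 1


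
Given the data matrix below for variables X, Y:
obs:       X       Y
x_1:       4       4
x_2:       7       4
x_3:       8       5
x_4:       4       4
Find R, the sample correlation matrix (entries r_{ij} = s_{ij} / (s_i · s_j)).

Step 1 — column means:
  mean(X) = (4 + 7 + 8 + 4) / 4 = 23/4 = 5.75
  mean(Y) = (4 + 4 + 5 + 4) / 4 = 17/4 = 4.25

Step 2 — sample variances and covariances s[i,j] = (1/(n-1)) · Σ_k (x_{k,i} - mean_i) · (x_{k,j} - mean_j), with n-1 = 3:
  s[X,X] = ((-1.75)·(-1.75) + (1.25)·(1.25) + (2.25)·(2.25) + (-1.75)·(-1.75)) / 3 = 12.75/3 = 4.25
  s[X,Y] = ((-1.75)·(-0.25) + (1.25)·(-0.25) + (2.25)·(0.75) + (-1.75)·(-0.25)) / 3 = 2.25/3 = 0.75
  s[Y,Y] = ((-0.25)·(-0.25) + (-0.25)·(-0.25) + (0.75)·(0.75) + (-0.25)·(-0.25)) / 3 = 0.75/3 = 0.25
  Sample standard deviations s_i = √(s[i,i]):
  s(X) = √(4.25) = 2.0616
  s(Y) = √(0.25) = 0.5

Step 3 — r_{ij} = s_{ij} / (s_i · s_j):
  r[X,X] = 1 (diagonal).
  r[X,Y] = 0.75 / (2.0616 · 0.5) = 0.75 / 1.0308 = 0.7276
  r[Y,Y] = 1 (diagonal).

R is symmetric with unit diagonal. Assembling:

R = [[1, 0.7276],
 [0.7276, 1]]


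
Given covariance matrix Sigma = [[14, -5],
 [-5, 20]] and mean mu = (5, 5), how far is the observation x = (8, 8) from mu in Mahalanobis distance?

Step 1 — centre the observation: (x - mu) = (3, 3).

Step 2 — invert Sigma. det(Sigma) = 14·20 - (-5)² = 255.
  Sigma^{-1} = (1/det) · [[d, -b], [-b, a]] = [[0.0784, 0.0196],
 [0.0196, 0.0549]].

Step 3 — form the quadratic (x - mu)^T · Sigma^{-1} · (x - mu):
  Sigma^{-1} · (x - mu) = (0.2941, 0.2235).
  (x - mu)^T · [Sigma^{-1} · (x - mu)] = (3)·(0.2941) + (3)·(0.2235) = 1.5529.

Step 4 — take square root: d = √(1.5529) ≈ 1.2462.

d(x, mu) = √(1.5529) ≈ 1.2462


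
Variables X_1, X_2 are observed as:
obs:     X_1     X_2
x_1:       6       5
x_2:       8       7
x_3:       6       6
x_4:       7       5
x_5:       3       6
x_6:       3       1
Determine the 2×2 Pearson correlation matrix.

Step 1 — column means:
  mean(X_1) = (6 + 8 + 6 + 7 + 3 + 3) / 6 = 33/6 = 5.5
  mean(X_2) = (5 + 7 + 6 + 5 + 6 + 1) / 6 = 30/6 = 5

Step 2 — sample variances and covariances s[i,j] = (1/(n-1)) · Σ_k (x_{k,i} - mean_i) · (x_{k,j} - mean_j), with n-1 = 5:
  s[X_1,X_1] = ((0.5)·(0.5) + (2.5)·(2.5) + (0.5)·(0.5) + (1.5)·(1.5) + (-2.5)·(-2.5) + (-2.5)·(-2.5)) / 5 = 21.5/5 = 4.3
  s[X_1,X_2] = ((0.5)·(0) + (2.5)·(2) + (0.5)·(1) + (1.5)·(0) + (-2.5)·(1) + (-2.5)·(-4)) / 5 = 13/5 = 2.6
  s[X_2,X_2] = ((0)·(0) + (2)·(2) + (1)·(1) + (0)·(0) + (1)·(1) + (-4)·(-4)) / 5 = 22/5 = 4.4
  Sample standard deviations s_i = √(s[i,i]):
  s(X_1) = √(4.3) = 2.0736
  s(X_2) = √(4.4) = 2.0976

Step 3 — r_{ij} = s_{ij} / (s_i · s_j):
  r[X_1,X_1] = 1 (diagonal).
  r[X_1,X_2] = 2.6 / (2.0736 · 2.0976) = 2.6 / 4.3497 = 0.5977
  r[X_2,X_2] = 1 (diagonal).

R is symmetric with unit diagonal. Assembling:

R = [[1, 0.5977],
 [0.5977, 1]]


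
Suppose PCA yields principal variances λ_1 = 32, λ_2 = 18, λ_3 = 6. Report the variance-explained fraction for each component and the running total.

Step 1 — total variance = trace(Sigma) = Σ λ_i = 32 + 18 + 6 = 56.

Step 2 — fraction explained by component i = λ_i / Σ λ:
  PC1: 32/56 = 0.5714
  PC2: 18/56 = 0.3214
  PC3: 6/56 = 0.1071

Step 3 — cumulative fraction after k components = (λ_1 + ... + λ_k) / Σ λ:
  k = 1: 32/56 = 0.5714
  k = 2: (32 + 18)/56 = 50/56 = 0.8929
  k = 3: (32 + 18 + 6)/56 = 56/56 = 1

Summary (fraction, with percent):

explained: PC1 0.5714 (57.14%), PC2 0.3214 (32.14%), PC3 0.1071 (10.71%);  cumulative: 0.5714, 0.8929, 1


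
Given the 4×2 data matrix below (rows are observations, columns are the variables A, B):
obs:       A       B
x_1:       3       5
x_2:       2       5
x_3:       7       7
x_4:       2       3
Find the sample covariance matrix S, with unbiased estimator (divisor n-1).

Step 1 — column means:
  mean(A) = (3 + 2 + 7 + 2) / 4 = 14/4 = 3.5
  mean(B) = (5 + 5 + 7 + 3) / 4 = 20/4 = 5

Step 2 — sample covariance S[i,j] = (1/(n-1)) · Σ_k (x_{k,i} - mean_i) · (x_{k,j} - mean_j), with n-1 = 3.
  S[A,A] = ((-0.5)·(-0.5) + (-1.5)·(-1.5) + (3.5)·(3.5) + (-1.5)·(-1.5)) / 3 = 17/3 = 5.6667
  S[A,B] = ((-0.5)·(0) + (-1.5)·(0) + (3.5)·(2) + (-1.5)·(-2)) / 3 = 10/3 = 3.3333
  S[B,B] = ((0)·(0) + (0)·(0) + (2)·(2) + (-2)·(-2)) / 3 = 8/3 = 2.6667

S is symmetric (S[j,i] = S[i,j]). Assembling:

S = [[5.6667, 3.3333],
 [3.3333, 2.6667]]


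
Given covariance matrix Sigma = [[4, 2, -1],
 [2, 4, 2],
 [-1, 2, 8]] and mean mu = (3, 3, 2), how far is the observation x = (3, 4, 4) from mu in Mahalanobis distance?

Step 1 — centre the observation: (x - mu) = (0, 1, 2).

Step 2 — invert Sigma (cofactor / det for 3×3, or solve directly):
  Sigma^{-1} = [[0.4118, -0.2647, 0.1176],
 [-0.2647, 0.4559, -0.1471],
 [0.1176, -0.1471, 0.1765]].

Step 3 — form the quadratic (x - mu)^T · Sigma^{-1} · (x - mu):
  Sigma^{-1} · (x - mu) = (-0.0294, 0.1618, 0.2059).
  (x - mu)^T · [Sigma^{-1} · (x - mu)] = (0)·(-0.0294) + (1)·(0.1618) + (2)·(0.2059) = 0.5735.

Step 4 — take square root: d = √(0.5735) ≈ 0.7573.

d(x, mu) = √(0.5735) ≈ 0.7573


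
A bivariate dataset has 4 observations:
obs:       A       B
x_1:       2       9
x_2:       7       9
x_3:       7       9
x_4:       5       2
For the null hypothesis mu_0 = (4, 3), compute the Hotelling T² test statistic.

Step 1 — sample mean vector:
  mean(A) = (2 + 7 + 7 + 5) / 4 = 21/4 = 5.25
  mean(B) = (9 + 9 + 9 + 2) / 4 = 29/4 = 7.25
  x̄ = (5.25, 7.25),  deviation x̄ - mu_0 = (5.25, 7.25) - (4, 3) = (1.25, 4.25).

Step 2 — sample covariance matrix, S[i,j] = (1/(n-1)) · Σ_k (x_{k,i} - mean_i) · (x_{k,j} - mean_j), divisor n-1 = 3:
  S[A,A] = ((-3.25)·(-3.25) + (1.75)·(1.75) + (1.75)·(1.75) + (-0.25)·(-0.25)) / 3 = 16.75/3 = 5.5833
  S[A,B] = ((-3.25)·(1.75) + (1.75)·(1.75) + (1.75)·(1.75) + (-0.25)·(-5.25)) / 3 = 1.75/3 = 0.5833
  S[B,B] = ((1.75)·(1.75) + (1.75)·(1.75) + (1.75)·(1.75) + (-5.25)·(-5.25)) / 3 = 36.75/3 = 12.25
  S = [[5.5833, 0.5833],
 [0.5833, 12.25]].

Step 3 — invert S. det(S) = 5.5833·12.25 - (0.5833)² = 68.0556.
  S^{-1} = (1/det) · [[d, -b], [-b, a]] = [[0.18, -0.0086],
 [-0.0086, 0.082]].

Step 4 — quadratic form (x̄ - mu_0)^T · S^{-1} · (x̄ - mu_0):
  S^{-1} · (x̄ - mu_0) = (0.1886, 0.338),
  (x̄ - mu_0)^T · [...] = (1.25)·(0.1886) + (4.25)·(0.338) = 1.672.

Step 5 — scale by n: T² = 4 · 1.672 = 6.6882.

T² ≈ 6.6882


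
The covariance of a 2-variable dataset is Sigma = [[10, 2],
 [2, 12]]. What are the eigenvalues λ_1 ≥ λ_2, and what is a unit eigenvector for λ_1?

Step 1 — characteristic polynomial of 2×2 Sigma:
  det(Sigma - λI) = λ² - trace · λ + det = 0.
  trace = 10 + 12 = 22, det = 10·12 - (2)² = 116.
Step 2 — discriminant:
  Δ = trace² - 4·det = 484 - 464 = 20.
Step 3 — eigenvalues:
  λ = (trace ± √Δ)/2 = (22 ± 4.4721)/2,
  λ_1 = 13.2361,  λ_2 = 8.7639.

Step 4 — unit eigenvector for λ_1: solve (Sigma - λ_1 I)v = 0. First row:
  (10 - 13.2361)·v_x + (2)·v_y = 0, i.e. (-3.2361)·v_x + (2)·v_y = 0,
  so v ∝ (b, λ_1 - a) = (2, 3.2361) = u.
  ||u|| = √((2)² + (3.2361)²) = √(14.4721) ≈ 3.8042,
  v_1 = u/||u|| ≈ (0.5257, 0.8507) (||v_1|| = 1).

λ_1 = 13.2361,  λ_2 = 8.7639;  v_1 ≈ (0.5257, 0.8507)


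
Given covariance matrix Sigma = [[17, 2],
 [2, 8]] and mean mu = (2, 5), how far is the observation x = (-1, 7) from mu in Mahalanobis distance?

Step 1 — centre the observation: (x - mu) = (-3, 2).

Step 2 — invert Sigma. det(Sigma) = 17·8 - (2)² = 132.
  Sigma^{-1} = (1/det) · [[d, -b], [-b, a]] = [[0.0606, -0.0152],
 [-0.0152, 0.1288]].

Step 3 — form the quadratic (x - mu)^T · Sigma^{-1} · (x - mu):
  Sigma^{-1} · (x - mu) = (-0.2121, 0.303).
  (x - mu)^T · [Sigma^{-1} · (x - mu)] = (-3)·(-0.2121) + (2)·(0.303) = 1.2424.

Step 4 — take square root: d = √(1.2424) ≈ 1.1146.

d(x, mu) = √(1.2424) ≈ 1.1146


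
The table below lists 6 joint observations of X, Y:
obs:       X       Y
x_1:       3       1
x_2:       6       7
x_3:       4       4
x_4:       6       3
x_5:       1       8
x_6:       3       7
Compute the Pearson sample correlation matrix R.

Step 1 — column means:
  mean(X) = (3 + 6 + 4 + 6 + 1 + 3) / 6 = 23/6 = 3.8333
  mean(Y) = (1 + 7 + 4 + 3 + 8 + 7) / 6 = 30/6 = 5

Step 2 — sample variances and covariances s[i,j] = (1/(n-1)) · Σ_k (x_{k,i} - mean_i) · (x_{k,j} - mean_j), with n-1 = 5:
  s[X,X] = ((-0.8333)·(-0.8333) + (2.1667)·(2.1667) + (0.1667)·(0.1667) + (2.1667)·(2.1667) + (-2.8333)·(-2.8333) + (-0.8333)·(-0.8333)) / 5 = 18.8333/5 = 3.7667
  s[X,Y] = ((-0.8333)·(-4) + (2.1667)·(2) + (0.1667)·(-1) + (2.1667)·(-2) + (-2.8333)·(3) + (-0.8333)·(2)) / 5 = -7/5 = -1.4
  s[Y,Y] = ((-4)·(-4) + (2)·(2) + (-1)·(-1) + (-2)·(-2) + (3)·(3) + (2)·(2)) / 5 = 38/5 = 7.6
  Sample standard deviations s_i = √(s[i,i]):
  s(X) = √(3.7667) = 1.9408
  s(Y) = √(7.6) = 2.7568

Step 3 — r_{ij} = s_{ij} / (s_i · s_j):
  r[X,X] = 1 (diagonal).
  r[X,Y] = -1.4 / (1.9408 · 2.7568) = -1.4 / 5.3504 = -0.2617
  r[Y,Y] = 1 (diagonal).

R is symmetric with unit diagonal. Assembling:

R = [[1, -0.2617],
 [-0.2617, 1]]


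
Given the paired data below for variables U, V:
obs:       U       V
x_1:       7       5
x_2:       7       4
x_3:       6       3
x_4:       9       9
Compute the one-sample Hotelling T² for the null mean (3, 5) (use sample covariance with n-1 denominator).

Step 1 — sample mean vector:
  mean(U) = (7 + 7 + 6 + 9) / 4 = 29/4 = 7.25
  mean(V) = (5 + 4 + 3 + 9) / 4 = 21/4 = 5.25
  x̄ = (7.25, 5.25),  deviation x̄ - mu_0 = (7.25, 5.25) - (3, 5) = (4.25, 0.25).

Step 2 — sample covariance matrix, S[i,j] = (1/(n-1)) · Σ_k (x_{k,i} - mean_i) · (x_{k,j} - mean_j), divisor n-1 = 3:
  S[U,U] = ((-0.25)·(-0.25) + (-0.25)·(-0.25) + (-1.25)·(-1.25) + (1.75)·(1.75)) / 3 = 4.75/3 = 1.5833
  S[U,V] = ((-0.25)·(-0.25) + (-0.25)·(-1.25) + (-1.25)·(-2.25) + (1.75)·(3.75)) / 3 = 9.75/3 = 3.25
  S[V,V] = ((-0.25)·(-0.25) + (-1.25)·(-1.25) + (-2.25)·(-2.25) + (3.75)·(3.75)) / 3 = 20.75/3 = 6.9167
  S = [[1.5833, 3.25],
 [3.25, 6.9167]].

Step 3 — invert S. det(S) = 1.5833·6.9167 - (3.25)² = 0.3889.
  S^{-1} = (1/det) · [[d, -b], [-b, a]] = [[17.7857, -8.3571],
 [-8.3571, 4.0714]].

Step 4 — quadratic form (x̄ - mu_0)^T · S^{-1} · (x̄ - mu_0):
  S^{-1} · (x̄ - mu_0) = (73.5, -34.5),
  (x̄ - mu_0)^T · [...] = (4.25)·(73.5) + (0.25)·(-34.5) = 303.75.

Step 5 — scale by n: T² = 4 · 303.75 = 1215.

T² ≈ 1215


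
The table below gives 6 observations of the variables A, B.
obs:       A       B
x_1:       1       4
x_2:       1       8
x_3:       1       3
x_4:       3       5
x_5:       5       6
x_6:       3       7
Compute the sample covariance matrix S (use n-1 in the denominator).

Step 1 — column means:
  mean(A) = (1 + 1 + 1 + 3 + 5 + 3) / 6 = 14/6 = 2.3333
  mean(B) = (4 + 8 + 3 + 5 + 6 + 7) / 6 = 33/6 = 5.5

Step 2 — sample covariance S[i,j] = (1/(n-1)) · Σ_k (x_{k,i} - mean_i) · (x_{k,j} - mean_j), with n-1 = 5.
  S[A,A] = ((-1.3333)·(-1.3333) + (-1.3333)·(-1.3333) + (-1.3333)·(-1.3333) + (0.6667)·(0.6667) + (2.6667)·(2.6667) + (0.6667)·(0.6667)) / 5 = 13.3333/5 = 2.6667
  S[A,B] = ((-1.3333)·(-1.5) + (-1.3333)·(2.5) + (-1.3333)·(-2.5) + (0.6667)·(-0.5) + (2.6667)·(0.5) + (0.6667)·(1.5)) / 5 = 4/5 = 0.8
  S[B,B] = ((-1.5)·(-1.5) + (2.5)·(2.5) + (-2.5)·(-2.5) + (-0.5)·(-0.5) + (0.5)·(0.5) + (1.5)·(1.5)) / 5 = 17.5/5 = 3.5

S is symmetric (S[j,i] = S[i,j]). Assembling:

S = [[2.6667, 0.8],
 [0.8, 3.5]]


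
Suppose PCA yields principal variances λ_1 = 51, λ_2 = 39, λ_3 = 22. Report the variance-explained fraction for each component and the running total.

Step 1 — total variance = trace(Sigma) = Σ λ_i = 51 + 39 + 22 = 112.

Step 2 — fraction explained by component i = λ_i / Σ λ:
  PC1: 51/112 = 0.4554
  PC2: 39/112 = 0.3482
  PC3: 22/112 = 0.1964

Step 3 — cumulative fraction after k components = (λ_1 + ... + λ_k) / Σ λ:
  k = 1: 51/112 = 0.4554
  k = 2: (51 + 39)/112 = 90/112 = 0.8036
  k = 3: (51 + 39 + 22)/112 = 112/112 = 1

Summary (fraction, with percent):

explained: PC1 0.4554 (45.54%), PC2 0.3482 (34.82%), PC3 0.1964 (19.64%);  cumulative: 0.4554, 0.8036, 1


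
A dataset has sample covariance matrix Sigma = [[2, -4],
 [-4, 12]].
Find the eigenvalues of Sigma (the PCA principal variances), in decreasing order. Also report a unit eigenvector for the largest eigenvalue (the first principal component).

Step 1 — characteristic polynomial of 2×2 Sigma:
  det(Sigma - λI) = λ² - trace · λ + det = 0.
  trace = 2 + 12 = 14, det = 2·12 - (-4)² = 8.
Step 2 — discriminant:
  Δ = trace² - 4·det = 196 - 32 = 164.
Step 3 — eigenvalues:
  λ = (trace ± √Δ)/2 = (14 ± 12.8062)/2,
  λ_1 = 13.4031,  λ_2 = 0.5969.

Step 4 — unit eigenvector for λ_1: solve (Sigma - λ_1 I)v = 0. First row:
  (2 - 13.4031)·v_x + (-4)·v_y = 0, i.e. (-11.4031)·v_x + (-4)·v_y = 0,
  so v ∝ (b, λ_1 - a) = (-4, 11.4031); multiply by -1 so the first entry is positive: u = (4, -11.4031).
  ||u|| = √((4)² + (-11.4031)²) = √(146.0312) ≈ 12.0843,
  v_1 = u/||u|| ≈ (0.331, -0.9436) (||v_1|| = 1).

λ_1 = 13.4031,  λ_2 = 0.5969;  v_1 ≈ (0.331, -0.9436)


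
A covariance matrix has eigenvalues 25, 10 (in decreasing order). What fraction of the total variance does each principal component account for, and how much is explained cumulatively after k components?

Step 1 — total variance = trace(Sigma) = Σ λ_i = 25 + 10 = 35.

Step 2 — fraction explained by component i = λ_i / Σ λ:
  PC1: 25/35 = 0.7143
  PC2: 10/35 = 0.2857

Step 3 — cumulative fraction after k components = (λ_1 + ... + λ_k) / Σ λ:
  k = 1: 25/35 = 0.7143
  k = 2: (25 + 10)/35 = 35/35 = 1

Summary (fraction, with percent):

explained: PC1 0.7143 (71.43%), PC2 0.2857 (28.57%);  cumulative: 0.7143, 1


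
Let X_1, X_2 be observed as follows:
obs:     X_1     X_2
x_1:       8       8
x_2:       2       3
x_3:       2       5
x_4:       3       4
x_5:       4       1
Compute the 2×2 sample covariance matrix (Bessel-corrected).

Step 1 — column means:
  mean(X_1) = (8 + 2 + 2 + 3 + 4) / 5 = 19/5 = 3.8
  mean(X_2) = (8 + 3 + 5 + 4 + 1) / 5 = 21/5 = 4.2

Step 2 — sample covariance S[i,j] = (1/(n-1)) · Σ_k (x_{k,i} - mean_i) · (x_{k,j} - mean_j), with n-1 = 4.
  S[X_1,X_1] = ((4.2)·(4.2) + (-1.8)·(-1.8) + (-1.8)·(-1.8) + (-0.8)·(-0.8) + (0.2)·(0.2)) / 4 = 24.8/4 = 6.2
  S[X_1,X_2] = ((4.2)·(3.8) + (-1.8)·(-1.2) + (-1.8)·(0.8) + (-0.8)·(-0.2) + (0.2)·(-3.2)) / 4 = 16.2/4 = 4.05
  S[X_2,X_2] = ((3.8)·(3.8) + (-1.2)·(-1.2) + (0.8)·(0.8) + (-0.2)·(-0.2) + (-3.2)·(-3.2)) / 4 = 26.8/4 = 6.7

S is symmetric (S[j,i] = S[i,j]). Assembling:

S = [[6.2, 4.05],
 [4.05, 6.7]]


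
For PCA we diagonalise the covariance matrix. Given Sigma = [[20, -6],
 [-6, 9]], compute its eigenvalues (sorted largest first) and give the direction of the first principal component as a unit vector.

Step 1 — characteristic polynomial of 2×2 Sigma:
  det(Sigma - λI) = λ² - trace · λ + det = 0.
  trace = 20 + 9 = 29, det = 20·9 - (-6)² = 144.
Step 2 — discriminant:
  Δ = trace² - 4·det = 841 - 576 = 265.
Step 3 — eigenvalues:
  λ = (trace ± √Δ)/2 = (29 ± 16.2788)/2,
  λ_1 = 22.6394,  λ_2 = 6.3606.

Step 4 — unit eigenvector for λ_1: solve (Sigma - λ_1 I)v = 0. First row:
  (20 - 22.6394)·v_x + (-6)·v_y = 0, i.e. (-2.6394)·v_x + (-6)·v_y = 0,
  so v ∝ (b, λ_1 - a) = (-6, 2.6394); multiply by -1 so the first entry is positive: u = (6, -2.6394).
  ||u|| = √((6)² + (-2.6394)²) = √(42.9665) ≈ 6.5549,
  v_1 = u/||u|| ≈ (0.9153, -0.4027) (||v_1|| = 1).

λ_1 = 22.6394,  λ_2 = 6.3606;  v_1 ≈ (0.9153, -0.4027)


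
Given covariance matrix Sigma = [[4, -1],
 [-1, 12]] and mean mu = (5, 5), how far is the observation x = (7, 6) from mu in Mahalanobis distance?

Step 1 — centre the observation: (x - mu) = (2, 1).

Step 2 — invert Sigma. det(Sigma) = 4·12 - (-1)² = 47.
  Sigma^{-1} = (1/det) · [[d, -b], [-b, a]] = [[0.2553, 0.0213],
 [0.0213, 0.0851]].

Step 3 — form the quadratic (x - mu)^T · Sigma^{-1} · (x - mu):
  Sigma^{-1} · (x - mu) = (0.5319, 0.1277).
  (x - mu)^T · [Sigma^{-1} · (x - mu)] = (2)·(0.5319) + (1)·(0.1277) = 1.1915.

Step 4 — take square root: d = √(1.1915) ≈ 1.0916.

d(x, mu) = √(1.1915) ≈ 1.0916


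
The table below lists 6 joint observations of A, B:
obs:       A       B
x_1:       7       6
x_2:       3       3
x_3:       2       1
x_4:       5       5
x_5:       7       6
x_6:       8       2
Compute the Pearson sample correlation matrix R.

Step 1 — column means:
  mean(A) = (7 + 3 + 2 + 5 + 7 + 8) / 6 = 32/6 = 5.3333
  mean(B) = (6 + 3 + 1 + 5 + 6 + 2) / 6 = 23/6 = 3.8333

Step 2 — sample variances and covariances s[i,j] = (1/(n-1)) · Σ_k (x_{k,i} - mean_i) · (x_{k,j} - mean_j), with n-1 = 5:
  s[A,A] = ((1.6667)·(1.6667) + (-2.3333)·(-2.3333) + (-3.3333)·(-3.3333) + (-0.3333)·(-0.3333) + (1.6667)·(1.6667) + (2.6667)·(2.6667)) / 5 = 29.3333/5 = 5.8667
  s[A,B] = ((1.6667)·(2.1667) + (-2.3333)·(-0.8333) + (-3.3333)·(-2.8333) + (-0.3333)·(1.1667) + (1.6667)·(2.1667) + (2.6667)·(-1.8333)) / 5 = 13.3333/5 = 2.6667
  s[B,B] = ((2.1667)·(2.1667) + (-0.8333)·(-0.8333) + (-2.8333)·(-2.8333) + (1.1667)·(1.1667) + (2.1667)·(2.1667) + (-1.8333)·(-1.8333)) / 5 = 22.8333/5 = 4.5667
  Sample standard deviations s_i = √(s[i,i]):
  s(A) = √(5.8667) = 2.4221
  s(B) = √(4.5667) = 2.137

Step 3 — r_{ij} = s_{ij} / (s_i · s_j):
  r[A,A] = 1 (diagonal).
  r[A,B] = 2.6667 / (2.4221 · 2.137) = 2.6667 / 5.176 = 0.5152
  r[B,B] = 1 (diagonal).

R is symmetric with unit diagonal. Assembling:

R = [[1, 0.5152],
 [0.5152, 1]]


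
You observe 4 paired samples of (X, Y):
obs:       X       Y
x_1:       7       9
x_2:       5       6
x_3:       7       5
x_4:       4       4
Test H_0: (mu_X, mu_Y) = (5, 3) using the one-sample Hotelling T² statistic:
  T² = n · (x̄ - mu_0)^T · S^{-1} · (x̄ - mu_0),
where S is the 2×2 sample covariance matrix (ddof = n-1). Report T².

Step 1 — sample mean vector:
  mean(X) = (7 + 5 + 7 + 4) / 4 = 23/4 = 5.75
  mean(Y) = (9 + 6 + 5 + 4) / 4 = 24/4 = 6
  x̄ = (5.75, 6),  deviation x̄ - mu_0 = (5.75, 6) - (5, 3) = (0.75, 3).

Step 2 — sample covariance matrix, S[i,j] = (1/(n-1)) · Σ_k (x_{k,i} - mean_i) · (x_{k,j} - mean_j), divisor n-1 = 3:
  S[X,X] = ((1.25)·(1.25) + (-0.75)·(-0.75) + (1.25)·(1.25) + (-1.75)·(-1.75)) / 3 = 6.75/3 = 2.25
  S[X,Y] = ((1.25)·(3) + (-0.75)·(0) + (1.25)·(-1) + (-1.75)·(-2)) / 3 = 6/3 = 2
  S[Y,Y] = ((3)·(3) + (0)·(0) + (-1)·(-1) + (-2)·(-2)) / 3 = 14/3 = 4.6667
  S = [[2.25, 2],
 [2, 4.6667]].

Step 3 — invert S. det(S) = 2.25·4.6667 - (2)² = 6.5.
  S^{-1} = (1/det) · [[d, -b], [-b, a]] = [[0.7179, -0.3077],
 [-0.3077, 0.3462]].

Step 4 — quadratic form (x̄ - mu_0)^T · S^{-1} · (x̄ - mu_0):
  S^{-1} · (x̄ - mu_0) = (-0.3846, 0.8077),
  (x̄ - mu_0)^T · [...] = (0.75)·(-0.3846) + (3)·(0.8077) = 2.1346.

Step 5 — scale by n: T² = 4 · 2.1346 = 8.5385.

T² ≈ 8.5385


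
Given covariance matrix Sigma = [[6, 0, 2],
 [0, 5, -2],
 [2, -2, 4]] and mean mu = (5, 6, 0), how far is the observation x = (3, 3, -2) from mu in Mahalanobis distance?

Step 1 — centre the observation: (x - mu) = (-2, -3, -2).

Step 2 — invert Sigma (cofactor / det for 3×3, or solve directly):
  Sigma^{-1} = [[0.2105, -0.0526, -0.1316],
 [-0.0526, 0.2632, 0.1579],
 [-0.1316, 0.1579, 0.3947]].

Step 3 — form the quadratic (x - mu)^T · Sigma^{-1} · (x - mu):
  Sigma^{-1} · (x - mu) = (0, -1, -1).
  (x - mu)^T · [Sigma^{-1} · (x - mu)] = (-2)·(0) + (-3)·(-1) + (-2)·(-1) = 5.

Step 4 — take square root: d = √(5) ≈ 2.2361.

d(x, mu) = √(5) ≈ 2.2361


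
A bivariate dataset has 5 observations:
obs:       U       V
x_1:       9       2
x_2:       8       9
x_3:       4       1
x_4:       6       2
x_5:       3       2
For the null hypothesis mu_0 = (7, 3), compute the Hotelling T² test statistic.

Step 1 — sample mean vector:
  mean(U) = (9 + 8 + 4 + 6 + 3) / 5 = 30/5 = 6
  mean(V) = (2 + 9 + 1 + 2 + 2) / 5 = 16/5 = 3.2
  x̄ = (6, 3.2),  deviation x̄ - mu_0 = (6, 3.2) - (7, 3) = (-1, 0.2).

Step 2 — sample covariance matrix, S[i,j] = (1/(n-1)) · Σ_k (x_{k,i} - mean_i) · (x_{k,j} - mean_j), divisor n-1 = 4:
  S[U,U] = ((3)·(3) + (2)·(2) + (-2)·(-2) + (0)·(0) + (-3)·(-3)) / 4 = 26/4 = 6.5
  S[U,V] = ((3)·(-1.2) + (2)·(5.8) + (-2)·(-2.2) + (0)·(-1.2) + (-3)·(-1.2)) / 4 = 16/4 = 4
  S[V,V] = ((-1.2)·(-1.2) + (5.8)·(5.8) + (-2.2)·(-2.2) + (-1.2)·(-1.2) + (-1.2)·(-1.2)) / 4 = 42.8/4 = 10.7
  S = [[6.5, 4],
 [4, 10.7]].

Step 3 — invert S. det(S) = 6.5·10.7 - (4)² = 53.55.
  S^{-1} = (1/det) · [[d, -b], [-b, a]] = [[0.1998, -0.0747],
 [-0.0747, 0.1214]].

Step 4 — quadratic form (x̄ - mu_0)^T · S^{-1} · (x̄ - mu_0):
  S^{-1} · (x̄ - mu_0) = (-0.2148, 0.099),
  (x̄ - mu_0)^T · [...] = (-1)·(-0.2148) + (0.2)·(0.099) = 0.2345.

Step 5 — scale by n: T² = 5 · 0.2345 = 1.1727.

T² ≈ 1.1727


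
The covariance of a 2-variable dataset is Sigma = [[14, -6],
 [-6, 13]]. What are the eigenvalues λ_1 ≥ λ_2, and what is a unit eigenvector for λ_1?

Step 1 — characteristic polynomial of 2×2 Sigma:
  det(Sigma - λI) = λ² - trace · λ + det = 0.
  trace = 14 + 13 = 27, det = 14·13 - (-6)² = 146.
Step 2 — discriminant:
  Δ = trace² - 4·det = 729 - 584 = 145.
Step 3 — eigenvalues:
  λ = (trace ± √Δ)/2 = (27 ± 12.0416)/2,
  λ_1 = 19.5208,  λ_2 = 7.4792.

Step 4 — unit eigenvector for λ_1: solve (Sigma - λ_1 I)v = 0. First row:
  (14 - 19.5208)·v_x + (-6)·v_y = 0, i.e. (-5.5208)·v_x + (-6)·v_y = 0,
  so v ∝ (b, λ_1 - a) = (-6, 5.5208); multiply by -1 so the first entry is positive: u = (6, -5.5208).
  ||u|| = √((6)² + (-5.5208)²) = √(66.4792) ≈ 8.1535,
  v_1 = u/||u|| ≈ (0.7359, -0.6771) (||v_1|| = 1).

λ_1 = 19.5208,  λ_2 = 7.4792;  v_1 ≈ (0.7359, -0.6771)


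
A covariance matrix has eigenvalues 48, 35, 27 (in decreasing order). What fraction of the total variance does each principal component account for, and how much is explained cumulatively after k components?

Step 1 — total variance = trace(Sigma) = Σ λ_i = 48 + 35 + 27 = 110.

Step 2 — fraction explained by component i = λ_i / Σ λ:
  PC1: 48/110 = 0.4364
  PC2: 35/110 = 0.3182
  PC3: 27/110 = 0.2455

Step 3 — cumulative fraction after k components = (λ_1 + ... + λ_k) / Σ λ:
  k = 1: 48/110 = 0.4364
  k = 2: (48 + 35)/110 = 83/110 = 0.7545
  k = 3: (48 + 35 + 27)/110 = 110/110 = 1

Summary (fraction, with percent):

explained: PC1 0.4364 (43.64%), PC2 0.3182 (31.82%), PC3 0.2455 (24.55%);  cumulative: 0.4364, 0.7545, 1


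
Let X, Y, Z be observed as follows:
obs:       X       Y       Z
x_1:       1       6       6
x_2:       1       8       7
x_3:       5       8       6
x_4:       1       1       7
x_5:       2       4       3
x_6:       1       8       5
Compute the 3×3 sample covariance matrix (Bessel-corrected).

Step 1 — column means:
  mean(X) = (1 + 1 + 5 + 1 + 2 + 1) / 6 = 11/6 = 1.8333
  mean(Y) = (6 + 8 + 8 + 1 + 4 + 8) / 6 = 35/6 = 5.8333
  mean(Z) = (6 + 7 + 6 + 7 + 3 + 5) / 6 = 34/6 = 5.6667

Step 2 — sample covariance S[i,j] = (1/(n-1)) · Σ_k (x_{k,i} - mean_i) · (x_{k,j} - mean_j), with n-1 = 5.
  S[X,X] = ((-0.8333)·(-0.8333) + (-0.8333)·(-0.8333) + (3.1667)·(3.1667) + (-0.8333)·(-0.8333) + (0.1667)·(0.1667) + (-0.8333)·(-0.8333)) / 5 = 12.8333/5 = 2.5667
  S[X,Y] = ((-0.8333)·(0.1667) + (-0.8333)·(2.1667) + (3.1667)·(2.1667) + (-0.8333)·(-4.8333) + (0.1667)·(-1.8333) + (-0.8333)·(2.1667)) / 5 = 6.8333/5 = 1.3667
  S[X,Z] = ((-0.8333)·(0.3333) + (-0.8333)·(1.3333) + (3.1667)·(0.3333) + (-0.8333)·(1.3333) + (0.1667)·(-2.6667) + (-0.8333)·(-0.6667)) / 5 = -1.3333/5 = -0.2667
  S[Y,Y] = ((0.1667)·(0.1667) + (2.1667)·(2.1667) + (2.1667)·(2.1667) + (-4.8333)·(-4.8333) + (-1.8333)·(-1.8333) + (2.1667)·(2.1667)) / 5 = 40.8333/5 = 8.1667
  S[Y,Z] = ((0.1667)·(0.3333) + (2.1667)·(1.3333) + (2.1667)·(0.3333) + (-4.8333)·(1.3333) + (-1.8333)·(-2.6667) + (2.1667)·(-0.6667)) / 5 = 0.6667/5 = 0.1333
  S[Z,Z] = ((0.3333)·(0.3333) + (1.3333)·(1.3333) + (0.3333)·(0.3333) + (1.3333)·(1.3333) + (-2.6667)·(-2.6667) + (-0.6667)·(-0.6667)) / 5 = 11.3333/5 = 2.2667

S is symmetric (S[j,i] = S[i,j]). Assembling:

S = [[2.5667, 1.3667, -0.2667],
 [1.3667, 8.1667, 0.1333],
 [-0.2667, 0.1333, 2.2667]]


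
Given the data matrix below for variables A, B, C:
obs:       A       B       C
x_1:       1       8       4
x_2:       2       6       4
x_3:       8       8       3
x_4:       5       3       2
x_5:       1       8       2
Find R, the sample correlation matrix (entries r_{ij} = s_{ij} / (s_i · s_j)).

Step 1 — column means:
  mean(A) = (1 + 2 + 8 + 5 + 1) / 5 = 17/5 = 3.4
  mean(B) = (8 + 6 + 8 + 3 + 8) / 5 = 33/5 = 6.6
  mean(C) = (4 + 4 + 3 + 2 + 2) / 5 = 15/5 = 3

Step 2 — sample variances and covariances s[i,j] = (1/(n-1)) · Σ_k (x_{k,i} - mean_i) · (x_{k,j} - mean_j), with n-1 = 4:
  s[A,A] = ((-2.4)·(-2.4) + (-1.4)·(-1.4) + (4.6)·(4.6) + (1.6)·(1.6) + (-2.4)·(-2.4)) / 4 = 37.2/4 = 9.3
  s[A,B] = ((-2.4)·(1.4) + (-1.4)·(-0.6) + (4.6)·(1.4) + (1.6)·(-3.6) + (-2.4)·(1.4)) / 4 = -5.2/4 = -1.3
  s[A,C] = ((-2.4)·(1) + (-1.4)·(1) + (4.6)·(0) + (1.6)·(-1) + (-2.4)·(-1)) / 4 = -3/4 = -0.75
  s[B,B] = ((1.4)·(1.4) + (-0.6)·(-0.6) + (1.4)·(1.4) + (-3.6)·(-3.6) + (1.4)·(1.4)) / 4 = 19.2/4 = 4.8
  s[B,C] = ((1.4)·(1) + (-0.6)·(1) + (1.4)·(0) + (-3.6)·(-1) + (1.4)·(-1)) / 4 = 3/4 = 0.75
  s[C,C] = ((1)·(1) + (1)·(1) + (0)·(0) + (-1)·(-1) + (-1)·(-1)) / 4 = 4/4 = 1
  Sample standard deviations s_i = √(s[i,i]):
  s(A) = √(9.3) = 3.0496
  s(B) = √(4.8) = 2.1909
  s(C) = √(1) = 1

Step 3 — r_{ij} = s_{ij} / (s_i · s_j):
  r[A,A] = 1 (diagonal).
  r[A,B] = -1.3 / (3.0496 · 2.1909) = -1.3 / 6.6813 = -0.1946
  r[A,C] = -0.75 / (3.0496 · 1) = -0.75 / 3.0496 = -0.2459
  r[B,B] = 1 (diagonal).
  r[B,C] = 0.75 / (2.1909 · 1) = 0.75 / 2.1909 = 0.3423
  r[C,C] = 1 (diagonal).

R is symmetric with unit diagonal. Assembling:

R = [[1, -0.1946, -0.2459],
 [-0.1946, 1, 0.3423],
 [-0.2459, 0.3423, 1]]


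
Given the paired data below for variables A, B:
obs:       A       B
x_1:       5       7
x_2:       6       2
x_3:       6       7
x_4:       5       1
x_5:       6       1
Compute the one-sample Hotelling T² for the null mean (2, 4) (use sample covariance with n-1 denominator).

Step 1 — sample mean vector:
  mean(A) = (5 + 6 + 6 + 5 + 6) / 5 = 28/5 = 5.6
  mean(B) = (7 + 2 + 7 + 1 + 1) / 5 = 18/5 = 3.6
  x̄ = (5.6, 3.6),  deviation x̄ - mu_0 = (5.6, 3.6) - (2, 4) = (3.6, -0.4).

Step 2 — sample covariance matrix, S[i,j] = (1/(n-1)) · Σ_k (x_{k,i} - mean_i) · (x_{k,j} - mean_j), divisor n-1 = 4:
  S[A,A] = ((-0.6)·(-0.6) + (0.4)·(0.4) + (0.4)·(0.4) + (-0.6)·(-0.6) + (0.4)·(0.4)) / 4 = 1.2/4 = 0.3
  S[A,B] = ((-0.6)·(3.4) + (0.4)·(-1.6) + (0.4)·(3.4) + (-0.6)·(-2.6) + (0.4)·(-2.6)) / 4 = -0.8/4 = -0.2
  S[B,B] = ((3.4)·(3.4) + (-1.6)·(-1.6) + (3.4)·(3.4) + (-2.6)·(-2.6) + (-2.6)·(-2.6)) / 4 = 39.2/4 = 9.8
  S = [[0.3, -0.2],
 [-0.2, 9.8]].

Step 3 — invert S. det(S) = 0.3·9.8 - (-0.2)² = 2.9.
  S^{-1} = (1/det) · [[d, -b], [-b, a]] = [[3.3793, 0.069],
 [0.069, 0.1034]].

Step 4 — quadratic form (x̄ - mu_0)^T · S^{-1} · (x̄ - mu_0):
  S^{-1} · (x̄ - mu_0) = (12.1379, 0.2069),
  (x̄ - mu_0)^T · [...] = (3.6)·(12.1379) + (-0.4)·(0.2069) = 43.6138.

Step 5 — scale by n: T² = 5 · 43.6138 = 218.069.

T² ≈ 218.069


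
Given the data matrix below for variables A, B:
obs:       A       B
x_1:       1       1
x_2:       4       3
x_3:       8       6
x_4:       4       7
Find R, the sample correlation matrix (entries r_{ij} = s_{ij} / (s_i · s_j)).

Step 1 — column means:
  mean(A) = (1 + 4 + 8 + 4) / 4 = 17/4 = 4.25
  mean(B) = (1 + 3 + 6 + 7) / 4 = 17/4 = 4.25

Step 2 — sample variances and covariances s[i,j] = (1/(n-1)) · Σ_k (x_{k,i} - mean_i) · (x_{k,j} - mean_j), with n-1 = 3:
  s[A,A] = ((-3.25)·(-3.25) + (-0.25)·(-0.25) + (3.75)·(3.75) + (-0.25)·(-0.25)) / 3 = 24.75/3 = 8.25
  s[A,B] = ((-3.25)·(-3.25) + (-0.25)·(-1.25) + (3.75)·(1.75) + (-0.25)·(2.75)) / 3 = 16.75/3 = 5.5833
  s[B,B] = ((-3.25)·(-3.25) + (-1.25)·(-1.25) + (1.75)·(1.75) + (2.75)·(2.75)) / 3 = 22.75/3 = 7.5833
  Sample standard deviations s_i = √(s[i,i]):
  s(A) = √(8.25) = 2.8723
  s(B) = √(7.5833) = 2.7538

Step 3 — r_{ij} = s_{ij} / (s_i · s_j):
  r[A,A] = 1 (diagonal).
  r[A,B] = 5.5833 / (2.8723 · 2.7538) = 5.5833 / 7.9096 = 0.7059
  r[B,B] = 1 (diagonal).

R is symmetric with unit diagonal. Assembling:

R = [[1, 0.7059],
 [0.7059, 1]]


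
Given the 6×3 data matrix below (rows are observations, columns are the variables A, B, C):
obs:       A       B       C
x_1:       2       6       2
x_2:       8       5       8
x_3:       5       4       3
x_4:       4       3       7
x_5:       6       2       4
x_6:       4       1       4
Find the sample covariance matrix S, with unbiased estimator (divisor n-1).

Step 1 — column means:
  mean(A) = (2 + 8 + 5 + 4 + 6 + 4) / 6 = 29/6 = 4.8333
  mean(B) = (6 + 5 + 4 + 3 + 2 + 1) / 6 = 21/6 = 3.5
  mean(C) = (2 + 8 + 3 + 7 + 4 + 4) / 6 = 28/6 = 4.6667

Step 2 — sample covariance S[i,j] = (1/(n-1)) · Σ_k (x_{k,i} - mean_i) · (x_{k,j} - mean_j), with n-1 = 5.
  S[A,A] = ((-2.8333)·(-2.8333) + (3.1667)·(3.1667) + (0.1667)·(0.1667) + (-0.8333)·(-0.8333) + (1.1667)·(1.1667) + (-0.8333)·(-0.8333)) / 5 = 20.8333/5 = 4.1667
  S[A,B] = ((-2.8333)·(2.5) + (3.1667)·(1.5) + (0.1667)·(0.5) + (-0.8333)·(-0.5) + (1.1667)·(-1.5) + (-0.8333)·(-2.5)) / 5 = -1.5/5 = -0.3
  S[A,C] = ((-2.8333)·(-2.6667) + (3.1667)·(3.3333) + (0.1667)·(-1.6667) + (-0.8333)·(2.3333) + (1.1667)·(-0.6667) + (-0.8333)·(-0.6667)) / 5 = 15.6667/5 = 3.1333
  S[B,B] = ((2.5)·(2.5) + (1.5)·(1.5) + (0.5)·(0.5) + (-0.5)·(-0.5) + (-1.5)·(-1.5) + (-2.5)·(-2.5)) / 5 = 17.5/5 = 3.5
  S[B,C] = ((2.5)·(-2.6667) + (1.5)·(3.3333) + (0.5)·(-1.6667) + (-0.5)·(2.3333) + (-1.5)·(-0.6667) + (-2.5)·(-0.6667)) / 5 = -1/5 = -0.2
  S[C,C] = ((-2.6667)·(-2.6667) + (3.3333)·(3.3333) + (-1.6667)·(-1.6667) + (2.3333)·(2.3333) + (-0.6667)·(-0.6667) + (-0.6667)·(-0.6667)) / 5 = 27.3333/5 = 5.4667

S is symmetric (S[j,i] = S[i,j]). Assembling:

S = [[4.1667, -0.3, 3.1333],
 [-0.3, 3.5, -0.2],
 [3.1333, -0.2, 5.4667]]


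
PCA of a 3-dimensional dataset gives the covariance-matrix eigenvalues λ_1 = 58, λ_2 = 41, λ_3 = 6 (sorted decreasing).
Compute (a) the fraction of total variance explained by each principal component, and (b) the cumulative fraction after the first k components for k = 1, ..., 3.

Step 1 — total variance = trace(Sigma) = Σ λ_i = 58 + 41 + 6 = 105.

Step 2 — fraction explained by component i = λ_i / Σ λ:
  PC1: 58/105 = 0.5524
  PC2: 41/105 = 0.3905
  PC3: 6/105 = 0.0571

Step 3 — cumulative fraction after k components = (λ_1 + ... + λ_k) / Σ λ:
  k = 1: 58/105 = 0.5524
  k = 2: (58 + 41)/105 = 99/105 = 0.9429
  k = 3: (58 + 41 + 6)/105 = 105/105 = 1

Summary (fraction, with percent):

explained: PC1 0.5524 (55.24%), PC2 0.3905 (39.05%), PC3 0.0571 (5.71%);  cumulative: 0.5524, 0.9429, 1


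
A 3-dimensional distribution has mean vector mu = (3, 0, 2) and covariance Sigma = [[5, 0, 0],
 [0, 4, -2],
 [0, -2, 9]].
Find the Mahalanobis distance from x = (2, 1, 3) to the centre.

Step 1 — centre the observation: (x - mu) = (-1, 1, 1).

Step 2 — invert Sigma (cofactor / det for 3×3, or solve directly):
  Sigma^{-1} = [[0.2, 0, 0],
 [0, 0.2812, 0.0625],
 [0, 0.0625, 0.125]].

Step 3 — form the quadratic (x - mu)^T · Sigma^{-1} · (x - mu):
  Sigma^{-1} · (x - mu) = (-0.2, 0.3438, 0.1875).
  (x - mu)^T · [Sigma^{-1} · (x - mu)] = (-1)·(-0.2) + (1)·(0.3438) + (1)·(0.1875) = 0.7312.

Step 4 — take square root: d = √(0.7312) ≈ 0.8551.

d(x, mu) = √(0.7312) ≈ 0.8551


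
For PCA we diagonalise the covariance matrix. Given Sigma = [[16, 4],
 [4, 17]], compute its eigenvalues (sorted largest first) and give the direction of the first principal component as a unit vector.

Step 1 — characteristic polynomial of 2×2 Sigma:
  det(Sigma - λI) = λ² - trace · λ + det = 0.
  trace = 16 + 17 = 33, det = 16·17 - (4)² = 256.
Step 2 — discriminant:
  Δ = trace² - 4·det = 1089 - 1024 = 65.
Step 3 — eigenvalues:
  λ = (trace ± √Δ)/2 = (33 ± 8.0623)/2,
  λ_1 = 20.5311,  λ_2 = 12.4689.

Step 4 — unit eigenvector for λ_1: solve (Sigma - λ_1 I)v = 0. First row:
  (16 - 20.5311)·v_x + (4)·v_y = 0, i.e. (-4.5311)·v_x + (4)·v_y = 0,
  so v ∝ (b, λ_1 - a) = (4, 4.5311) = u.
  ||u|| = √((4)² + (4.5311)²) = √(36.5311) ≈ 6.0441,
  v_1 = u/||u|| ≈ (0.6618, 0.7497) (||v_1|| = 1).

λ_1 = 20.5311,  λ_2 = 12.4689;  v_1 ≈ (0.6618, 0.7497)


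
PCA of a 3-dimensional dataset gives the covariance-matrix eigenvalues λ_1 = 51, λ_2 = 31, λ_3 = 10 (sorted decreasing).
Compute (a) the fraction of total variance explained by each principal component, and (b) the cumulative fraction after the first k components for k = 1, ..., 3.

Step 1 — total variance = trace(Sigma) = Σ λ_i = 51 + 31 + 10 = 92.

Step 2 — fraction explained by component i = λ_i / Σ λ:
  PC1: 51/92 = 0.5543
  PC2: 31/92 = 0.337
  PC3: 10/92 = 0.1087

Step 3 — cumulative fraction after k components = (λ_1 + ... + λ_k) / Σ λ:
  k = 1: 51/92 = 0.5543
  k = 2: (51 + 31)/92 = 82/92 = 0.8913
  k = 3: (51 + 31 + 10)/92 = 92/92 = 1

Summary (fraction, with percent):

explained: PC1 0.5543 (55.43%), PC2 0.337 (33.7%), PC3 0.1087 (10.87%);  cumulative: 0.5543, 0.8913, 1


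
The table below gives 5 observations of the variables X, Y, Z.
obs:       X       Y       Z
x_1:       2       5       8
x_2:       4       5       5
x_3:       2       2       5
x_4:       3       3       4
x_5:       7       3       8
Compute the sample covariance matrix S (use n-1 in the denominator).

Step 1 — column means:
  mean(X) = (2 + 4 + 2 + 3 + 7) / 5 = 18/5 = 3.6
  mean(Y) = (5 + 5 + 2 + 3 + 3) / 5 = 18/5 = 3.6
  mean(Z) = (8 + 5 + 5 + 4 + 8) / 5 = 30/5 = 6

Step 2 — sample covariance S[i,j] = (1/(n-1)) · Σ_k (x_{k,i} - mean_i) · (x_{k,j} - mean_j), with n-1 = 4.
  S[X,X] = ((-1.6)·(-1.6) + (0.4)·(0.4) + (-1.6)·(-1.6) + (-0.6)·(-0.6) + (3.4)·(3.4)) / 4 = 17.2/4 = 4.3
  S[X,Y] = ((-1.6)·(1.4) + (0.4)·(1.4) + (-1.6)·(-1.6) + (-0.6)·(-0.6) + (3.4)·(-0.6)) / 4 = -0.8/4 = -0.2
  S[X,Z] = ((-1.6)·(2) + (0.4)·(-1) + (-1.6)·(-1) + (-0.6)·(-2) + (3.4)·(2)) / 4 = 6/4 = 1.5
  S[Y,Y] = ((1.4)·(1.4) + (1.4)·(1.4) + (-1.6)·(-1.6) + (-0.6)·(-0.6) + (-0.6)·(-0.6)) / 4 = 7.2/4 = 1.8
  S[Y,Z] = ((1.4)·(2) + (1.4)·(-1) + (-1.6)·(-1) + (-0.6)·(-2) + (-0.6)·(2)) / 4 = 3/4 = 0.75
  S[Z,Z] = ((2)·(2) + (-1)·(-1) + (-1)·(-1) + (-2)·(-2) + (2)·(2)) / 4 = 14/4 = 3.5

S is symmetric (S[j,i] = S[i,j]). Assembling:

S = [[4.3, -0.2, 1.5],
 [-0.2, 1.8, 0.75],
 [1.5, 0.75, 3.5]]


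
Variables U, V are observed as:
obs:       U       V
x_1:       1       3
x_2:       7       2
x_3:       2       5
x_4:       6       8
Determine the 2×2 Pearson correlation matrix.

Step 1 — column means:
  mean(U) = (1 + 7 + 2 + 6) / 4 = 16/4 = 4
  mean(V) = (3 + 2 + 5 + 8) / 4 = 18/4 = 4.5

Step 2 — sample variances and covariances s[i,j] = (1/(n-1)) · Σ_k (x_{k,i} - mean_i) · (x_{k,j} - mean_j), with n-1 = 3:
  s[U,U] = ((-3)·(-3) + (3)·(3) + (-2)·(-2) + (2)·(2)) / 3 = 26/3 = 8.6667
  s[U,V] = ((-3)·(-1.5) + (3)·(-2.5) + (-2)·(0.5) + (2)·(3.5)) / 3 = 3/3 = 1
  s[V,V] = ((-1.5)·(-1.5) + (-2.5)·(-2.5) + (0.5)·(0.5) + (3.5)·(3.5)) / 3 = 21/3 = 7
  Sample standard deviations s_i = √(s[i,i]):
  s(U) = √(8.6667) = 2.9439
  s(V) = √(7) = 2.6458

Step 3 — r_{ij} = s_{ij} / (s_i · s_j):
  r[U,U] = 1 (diagonal).
  r[U,V] = 1 / (2.9439 · 2.6458) = 1 / 7.7889 = 0.1284
  r[V,V] = 1 (diagonal).

R is symmetric with unit diagonal. Assembling:

R = [[1, 0.1284],
 [0.1284, 1]]


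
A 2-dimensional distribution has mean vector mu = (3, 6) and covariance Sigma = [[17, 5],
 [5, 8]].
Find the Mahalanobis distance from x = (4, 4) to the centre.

Step 1 — centre the observation: (x - mu) = (1, -2).

Step 2 — invert Sigma. det(Sigma) = 17·8 - (5)² = 111.
  Sigma^{-1} = (1/det) · [[d, -b], [-b, a]] = [[0.0721, -0.045],
 [-0.045, 0.1532]].

Step 3 — form the quadratic (x - mu)^T · Sigma^{-1} · (x - mu):
  Sigma^{-1} · (x - mu) = (0.1622, -0.3514).
  (x - mu)^T · [Sigma^{-1} · (x - mu)] = (1)·(0.1622) + (-2)·(-0.3514) = 0.8649.

Step 4 — take square root: d = √(0.8649) ≈ 0.93.

d(x, mu) = √(0.8649) ≈ 0.93
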